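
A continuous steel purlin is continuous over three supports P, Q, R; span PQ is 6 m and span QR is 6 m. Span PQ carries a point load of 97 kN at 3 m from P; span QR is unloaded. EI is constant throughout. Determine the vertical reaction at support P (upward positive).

R_P = 39.41 kN

Insert a hinge at Q; M_Q is the redundant, and each span becomes simply supported.
Rotations at Q on the released spans (each span's end-slope, ×1/EI):
  span PQ: point load 97 at a = 3: Pab(L + a)/(6LEI) = 218.2/EI
  relative rotation θ_0 = (218.2 + 0)/EI = 218.2/EI
A unit hogging moment at Q produces rotation L₁/(3EI) + L₂/(3EI) = 4/EI.
Compatibility: M_Q·(L₁+L₂)/(3EI) = θ_0, giving M_Q = 54.56 kN·m (hogging).
Span PQ, ΣM about P with M_Q applied at Q: R_Q^{PQ}·6 = 291 + 54.56, so R_Q^{PQ} = 57.59 kN and R_P = 97 − 57.59 = 39.41 kN.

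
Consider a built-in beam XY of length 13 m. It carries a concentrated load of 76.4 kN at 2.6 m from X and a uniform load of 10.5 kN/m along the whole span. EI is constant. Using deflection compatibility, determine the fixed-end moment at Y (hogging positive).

M_Y = 179.7 kN·m

Release both end moments; the primary structure is a simply-supported span XY with redundants M_X and M_Y.
Simple-span end rotations at X and Y under the given loads:
  at X: point load 76.4 at a = 2.6: Pab(L + b)/(6LEI) = 619.8/EI
  at Y: point load 76.4 at a = 2.6: Pab(L + a)/(6LEI) = 413.2/EI
  at X: UDL 10.5: wL³/(24EI) = 961.2/EI
  at Y: UDL 10.5: wL³/(24EI) = 961.2/EI
  θ_X0 = 1581/EI,  θ_Y0 = 1374/EI
Flexibility coefficients: a unit moment at one end gives L/(3EI) there and L/(6EI) at the far end, so f₁₁ = f₂₂ = 4.333/EI and f₁₂ = f₂₁ = 2.167/EI.
Compatibility — zero rotation at each built-in end:
  4.333 M_X + 2.167 M_Y = 1581
  2.167 M_X + 4.333 M_Y = 1374
Solving the pair gives M_X = 275 kN·m and M_Y = 179.7 kN·m (hogging).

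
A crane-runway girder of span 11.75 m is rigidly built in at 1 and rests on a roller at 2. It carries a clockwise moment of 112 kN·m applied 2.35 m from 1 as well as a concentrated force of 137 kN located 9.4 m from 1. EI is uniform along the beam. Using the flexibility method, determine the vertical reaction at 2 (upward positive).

R_2 = 101.6 kN

Remove the prop at 2; the released (primary) structure is a cantilever built in at 1.
Deflection at 2 on the released cantilever, summing each load's contribution:
  clockwise couple 112 at a = 2.35: M₀a(2L − a)/(2EI) = 2783/EI
  point load 137 at a = 9.4: Pa²(3L − a)/(6EI) = 52154/EI
  δ_0 = 54937/EI
Flexibility coefficient — unit upward force at 2: δ_{22} = L³/(3EI) = 540.7/EI.
The prop prevents deflection at 2: R_2 = δ_0/δ_{22} = 54937/540.7 = 101.6 kN.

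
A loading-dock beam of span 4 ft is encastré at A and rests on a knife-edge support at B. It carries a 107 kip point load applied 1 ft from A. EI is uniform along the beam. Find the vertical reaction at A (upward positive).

Choose R_B as the redundant. The primary structure is the cantilever fixed at A.
Primary-structure tip deflection at B by superposition:
  point load 107 at a = 1: Pa²(3L − a)/(6EI) = 196.2/EI
Tip deflection under a unit load at B: L³/(3EI) = 21.33/EI.
Compatibility at B: δ_0 − R_B·δ_{BB} = 0, so R_B = 196.2/21.33 = 9.195 kip.
Vertical equilibrium: R_A = ΣP − R_B = 107 − 9.195 = 97.8 kip.

R_A = 97.8 kip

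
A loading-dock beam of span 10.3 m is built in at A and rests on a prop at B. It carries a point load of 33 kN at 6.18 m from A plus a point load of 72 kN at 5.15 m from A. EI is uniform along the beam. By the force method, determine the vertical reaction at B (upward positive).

Take the reaction at B as the redundant and release it; the primary structure is a cantilever fixed at A.
Free-end deflection of the primary structure under the applied loading (downward +):
  point load 33 at a = 6.18: Pa²(3L − a)/(6EI) = 5193/EI
  point load 72 at a = 5.15: Pa²(3L − a)/(6EI) = 8195/EI
  δ_0 = 13388/EI
Tip deflection under a unit load at B: L³/(3EI) = 364.2/EI.
The prop prevents deflection at B: R_B = δ_0/δ_{BB} = 13388/364.2 = 36.76 kN.

R_B = 36.76 kN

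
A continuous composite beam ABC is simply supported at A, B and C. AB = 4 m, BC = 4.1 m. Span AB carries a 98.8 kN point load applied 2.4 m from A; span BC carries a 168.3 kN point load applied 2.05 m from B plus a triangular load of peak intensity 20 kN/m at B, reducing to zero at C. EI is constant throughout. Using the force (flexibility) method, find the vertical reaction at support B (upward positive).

Release continuity at B by inserting a hinge; the redundant is the internal moment M_B. The primary structure is two simply-supported spans AB and BC.
Discontinuity in slope at B on the released structure — sum the simple-span end rotations:
  span AB: point load 98.8 at a = 2.4: Pab(L + a)/(6LEI) = 101.2/EI
  span BC: point load 168.3 at a = 2.05: Pab(L + b)/(6LEI) = 176.8/EI
  span BC: triangular load, peak 20: w₀L³/(45EI) = 30.63/EI
  relative rotation θ_0 = (101.2 + 207.5)/EI = 308.6/EI
A unit hogging moment at B produces rotation L₁/(3EI) + L₂/(3EI) = 2.7/EI.
Compatibility: M_B·(L₁+L₂)/(3EI) = θ_0, giving M_B = 114.3 kN·m (hogging).
Span AB, ΣM about A with M_B applied at B: R_B^{AB}·4 = 237.1 + 114.3, so R_B^{AB} = 87.86 kN and R_A = 98.8 − 87.86 = 10.94 kN.
Span BC, ΣM about C: R_B^{BC}·4.1 = 457.1 + 114.3, so R_B^{BC} = 139.4 kN and R_C = 209.3 − 139.4 = 69.94 kN.
R_B = 87.86 + 139.4 = 227.2 kN.

R_B = 227.2 kN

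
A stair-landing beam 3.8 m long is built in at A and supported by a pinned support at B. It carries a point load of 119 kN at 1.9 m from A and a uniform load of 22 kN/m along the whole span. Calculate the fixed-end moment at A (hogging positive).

M_A = 124.5 kN·m

Take the reaction at B as the redundant and release it; the primary structure is a cantilever fixed at A.
Deflection at B on the released cantilever, summing each load's contribution:
  point load 119 at a = 1.9: Pa²(3L − a)/(6EI) = 680.2/EI
  UDL 22: wL⁴/(8EI) = 573.4/EI
  δ_0 = 1254/EI
Tip deflection under a unit load at B: L³/(3EI) = 18.29/EI.
The prop prevents deflection at B: R_B = δ_0/δ_{BB} = 1254/18.29 = 68.54 kN.
Moment equilibrium about A: M_A = Σ(load moments about A) − R_B·L = 384.9 − 68.54×3.8 = 124.5 kN·m.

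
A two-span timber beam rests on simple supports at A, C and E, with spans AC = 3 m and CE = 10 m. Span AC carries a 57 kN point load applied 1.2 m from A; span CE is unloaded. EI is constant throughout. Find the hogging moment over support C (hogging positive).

Insert a hinge at C; M_C is the redundant, and each span becomes simply supported.
End slopes at the hinge C, treating each span as simply supported:
  span AC: point load 57 at a = 1.2: Pab(L + a)/(6LEI) = 28.73/EI
  relative rotation θ_0 = (28.73 + 0)/EI = 28.73/EI
A unit hogging moment at C produces rotation L₁/(3EI) + L₂/(3EI) = 4.333/EI.
Compatibility: M_C·(L₁+L₂)/(3EI) = θ_0, giving M_C = 6.63 kN·m (hogging).

M_C = 6.63 kN·m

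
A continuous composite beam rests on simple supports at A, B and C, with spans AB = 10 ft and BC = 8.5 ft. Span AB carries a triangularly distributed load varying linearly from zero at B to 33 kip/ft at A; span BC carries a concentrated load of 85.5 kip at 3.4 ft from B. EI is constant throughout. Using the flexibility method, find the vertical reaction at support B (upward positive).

R_B = 142.9 kip

Insert a hinge at B; M_B is the redundant, and each span becomes simply supported.
Discontinuity in slope at B on the released structure — sum the simple-span end rotations:
  span AB: triangular load, peak 33: 7w₀L³/(360EI) = 641.7/EI
  span BC: point load 85.5 at a = 3.4: Pab(L + b)/(6LEI) = 395.4/EI
  relative rotation θ_0 = (641.7 + 395.4)/EI = 1037/EI
A unit hogging moment at B produces rotation L₁/(3EI) + L₂/(3EI) = 6.167/EI.
Slope continuity at B: θ_0 = M_B·6.167/EI, so M_B = 1037/6.167 = 168.2 kip·ft (hogging).
Span AB, ΣM about A with M_B applied at B: R_B^{AB}·10 = 550 + 168.2, so R_B^{AB} = 71.82 kip and R_A = 165 − 71.82 = 93.18 kip.
Span BC, ΣM about C: R_B^{BC}·8.5 = 436.1 + 168.2, so R_B^{BC} = 71.08 kip and R_C = 85.5 − 71.08 = 14.42 kip.
R_B = 71.82 + 71.08 = 142.9 kip.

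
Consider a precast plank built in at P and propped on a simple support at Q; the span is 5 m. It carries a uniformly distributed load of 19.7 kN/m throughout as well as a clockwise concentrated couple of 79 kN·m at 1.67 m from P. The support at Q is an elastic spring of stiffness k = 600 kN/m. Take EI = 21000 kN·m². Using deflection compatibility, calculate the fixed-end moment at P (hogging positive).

Take the reaction at Q as the redundant and release it; the primary structure is a cantilever fixed at P.
Free-end deflection of the primary structure under the applied loading (downward +):
  UDL 19.7: wL⁴/(8EI) = 1539/EI
  clockwise couple 79 at a = 1.67: M₀a(2L − a)/(2EI) = 549.5/EI
  δ_0 = 2089/EI
Tip deflection under a unit load at Q: L³/(3EI) = 41.67/EI.
With EI = 21000 kN·m²: δ_0 = 0.099455 m and δ_{QQ} = 0.001984 m/kN.
Compatibility — the spring shortens by R_Q/k under the reaction it provides: δ_0 − R_Q·δ_{QQ} = R_Q/k. With 1/k = 0.001667 m/kN, R_Q = δ_0 / (δ_{QQ} + 1/k) = 0.099455 / (0.001984 + 0.001667) = 27.24 kN.
Moment equilibrium about P: M_P = Σ(load moments about P) − R_Q·L = 325.2 − 27.24×5 = 189 kN·m.

M_P = 189 kN·m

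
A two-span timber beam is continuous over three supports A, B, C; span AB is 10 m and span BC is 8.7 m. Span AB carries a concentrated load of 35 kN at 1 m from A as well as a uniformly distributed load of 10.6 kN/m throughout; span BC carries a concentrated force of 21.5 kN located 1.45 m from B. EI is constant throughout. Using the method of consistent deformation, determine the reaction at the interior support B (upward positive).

Release continuity at B by inserting a hinge; the redundant is the internal moment M_B. The primary structure is two simply-supported spans AB and BC.
Rotations at B on the released spans (each span's end-slope, ×1/EI):
  span AB: point load 35 at a = 1: Pab(L + a)/(6LEI) = 57.75/EI
  span AB: UDL 10.6: wL³/(24EI) = 441.7/EI
  span BC: point load 21.5 at a = 1.45: Pab(L + b)/(6LEI) = 69.06/EI
  relative rotation θ_0 = (499.4 + 69.06)/EI = 568.5/EI
A unit hogging moment at B produces rotation L₁/(3EI) + L₂/(3EI) = 6.233/EI.
Slope continuity at B: θ_0 = M_B·6.233/EI, so M_B = 568.5/6.233 = 91.2 kN·m (hogging).
Span AB, ΣM about A with M_B applied at B: R_B^{AB}·10 = 565 + 91.2, so R_B^{AB} = 65.62 kN and R_A = 141 − 65.62 = 75.38 kN.
Span BC, ΣM about C: R_B^{BC}·8.7 = 155.9 + 91.2, so R_B^{BC} = 28.4 kN and R_C = 21.5 − 28.4 = -6.899 kN.
R_B = 65.62 + 28.4 = 94.02 kN.

R_B = 94.02 kN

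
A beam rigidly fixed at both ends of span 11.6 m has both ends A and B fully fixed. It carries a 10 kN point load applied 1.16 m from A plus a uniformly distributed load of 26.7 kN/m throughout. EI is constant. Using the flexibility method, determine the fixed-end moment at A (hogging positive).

M_A = 308.8 kN·m

Take the two fixed-end moments M_A, M_B as redundants; the released structure is the simple span AB.
On the primary (simply-supported) span, the end slopes from the loading are:
  at A: point load 10 at a = 1.16: Pab(L + b)/(6LEI) = 38.35/EI
  at B: point load 10 at a = 1.16: Pab(L + a)/(6LEI) = 22.2/EI
  at A: UDL 26.7: wL³/(24EI) = 1736/EI
  at B: UDL 26.7: wL³/(24EI) = 1736/EI
  θ_A0 = 1775/EI,  θ_B0 = 1759/EI
Flexibility coefficients: a unit moment at one end gives L/(3EI) there and L/(6EI) at the far end, so f₁₁ = f₂₂ = 3.867/EI and f₁₂ = f₂₁ = 1.933/EI.
Compatibility — zero rotation at each built-in end:
  3.867 M_A + 1.933 M_B = 1775
  1.933 M_A + 3.867 M_B = 1759
Solving the pair gives M_A = 308.8 kN·m and M_B = 300.4 kN·m (hogging).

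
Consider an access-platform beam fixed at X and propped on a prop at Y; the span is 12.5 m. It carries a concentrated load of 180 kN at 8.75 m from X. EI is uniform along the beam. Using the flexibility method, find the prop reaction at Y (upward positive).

R_Y = 101.4 kN

Release the roller at Y. Primary structure: cantilever fixed at X.
Primary-structure tip deflection at Y by superposition:
  point load 180 at a = 8.75: Pa²(3L − a)/(6EI) = 66035/EI
Tip deflection under a unit load at Y: L³/(3EI) = 651/EI.
Compatibility at Y: δ_0 − R_Y·δ_{YY} = 0, so R_Y = 66035/651 = 101.4 kN.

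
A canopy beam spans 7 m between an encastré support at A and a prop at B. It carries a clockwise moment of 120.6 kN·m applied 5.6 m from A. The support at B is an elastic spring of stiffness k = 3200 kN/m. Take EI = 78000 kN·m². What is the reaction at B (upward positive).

R_B = 20.45 kN

Release the roller at B. Primary structure: cantilever fixed at A.
Primary-structure tip deflection at B by superposition:
  clockwise couple 120.6 at a = 5.6: M₀a(2L − a)/(2EI) = 2837/EI
Flexibility coefficient — unit upward force at B: δ_{BB} = L³/(3EI) = 114.3/EI.
With EI = 78000 kN·m²: δ_0 = 0.036366 m and δ_{BB} = 0.001466 m/kN.
Compatibility — the spring shortens by R_B/k under the reaction it provides: δ_0 − R_B·δ_{BB} = R_B/k. With 1/k = 0.000313 m/kN, R_B = δ_0 / (δ_{BB} + 1/k) = 0.036366 / (0.001466 + 0.000313) = 20.45 kN.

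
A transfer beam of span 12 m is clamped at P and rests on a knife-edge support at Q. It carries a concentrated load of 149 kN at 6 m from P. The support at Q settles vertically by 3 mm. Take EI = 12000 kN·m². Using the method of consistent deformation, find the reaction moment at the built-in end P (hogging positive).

M_P = 336 kN·m

Release the roller at Q. Primary structure: cantilever fixed at P.
Deflection at Q on the released cantilever, summing each load's contribution:
  point load 149 at a = 6: Pa²(3L − a)/(6EI) = 26820/EI
Flexibility coefficient — unit upward force at Q: δ_{QQ} = L³/(3EI) = 576/EI.
With EI = 12000 kN·m²: δ_0 = 2.235 m and δ_{QQ} = 0.048 m/kN.
Compatibility — the beam at Q must follow the support down by 0.003 m: δ_0 − R_Q·δ_{QQ} = 0.003, so R_Q = (2.235 − 0.003)/0.048 = 46.5 kN.
Moment equilibrium about P: M_P = Σ(load moments about P) − R_Q·L = 894 − 46.5×12 = 336 kN·m.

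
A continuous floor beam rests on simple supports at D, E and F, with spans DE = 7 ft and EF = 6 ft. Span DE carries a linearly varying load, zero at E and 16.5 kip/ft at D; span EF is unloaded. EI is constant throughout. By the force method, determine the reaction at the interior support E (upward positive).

Insert a hinge at E; M_E is the redundant, and each span becomes simply supported.
Discontinuity in slope at E on the released structure — sum the simple-span end rotations:
  span DE: triangular load, peak 16.5: 7w₀L³/(360EI) = 110/EI
  relative rotation θ_0 = (110 + 0)/EI = 110/EI
A unit hogging moment at E produces rotation L₁/(3EI) + L₂/(3EI) = 4.333/EI.
Slope continuity at E: θ_0 = M_E·4.333/EI, so M_E = 110/4.333 = 25.4 kip·ft (hogging).
Span DE, ΣM about D with M_E applied at E: R_E^{DE}·7 = 134.8 + 25.4, so R_E^{DE} = 22.88 kip and R_D = 57.75 − 22.88 = 34.87 kip.
Span EF, ΣM about F: R_E^{EF}·6 = 0 + 25.4, so R_E^{EF} = 4.233 kip and R_F = 0 − 4.233 = -4.233 kip.
R_E = 22.88 + 4.233 = 27.11 kip.

R_E = 27.11 kip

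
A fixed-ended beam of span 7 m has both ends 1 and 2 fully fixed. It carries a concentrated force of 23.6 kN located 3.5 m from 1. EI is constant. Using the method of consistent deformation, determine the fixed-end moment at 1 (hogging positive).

Release both end moments; the primary structure is a simply-supported span 12 with redundants M_1 and M_2.
On the primary (simply-supported) span, the end slopes from the loading are:
  at 1: point load 23.6 at a = 3.5: Pab(L + b)/(6LEI) = 72.28/EI
  at 2: point load 23.6 at a = 3.5: Pab(L + a)/(6LEI) = 72.28/EI
  θ_10 = 72.28/EI,  θ_20 = 72.28/EI
Flexibility coefficients: a unit moment at one end gives L/(3EI) there and L/(6EI) at the far end, so f₁₁ = f₂₂ = 2.333/EI and f₁₂ = f₂₁ = 1.167/EI.
Compatibility — zero rotation at each built-in end:
  2.333 M_1 + 1.167 M_2 = 72.28
  1.167 M_1 + 2.333 M_2 = 72.28
Solving the pair gives M_1 = 20.65 kN·m and M_2 = 20.65 kN·m (hogging).

M_1 = 20.65 kN·m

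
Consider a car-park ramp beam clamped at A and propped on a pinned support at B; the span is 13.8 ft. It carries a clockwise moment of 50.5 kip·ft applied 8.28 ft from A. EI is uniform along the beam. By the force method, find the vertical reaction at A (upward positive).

R_A = -4.611 kip

Take the reaction at B as the redundant and release it; the primary structure is a cantilever fixed at A.
Free-end deflection of the primary structure under the applied loading (downward +):
  clockwise couple 50.5 at a = 8.28: M₀a(2L − a)/(2EI) = 4039/EI
Tip deflection under a unit load at B: L³/(3EI) = 876/EI.
Compatibility at B: δ_0 − R_B·δ_{BB} = 0, so R_B = 4039/876 = 4.611 kip.
Vertical equilibrium: R_A = ΣP − R_B = 0 − 4.611 = -4.611 kip.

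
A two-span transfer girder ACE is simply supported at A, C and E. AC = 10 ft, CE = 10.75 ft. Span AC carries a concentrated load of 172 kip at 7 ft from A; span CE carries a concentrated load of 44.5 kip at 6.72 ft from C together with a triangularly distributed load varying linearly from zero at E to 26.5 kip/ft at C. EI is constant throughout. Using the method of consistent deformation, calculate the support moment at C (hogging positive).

Release continuity at C by inserting a hinge; the redundant is the internal moment M_C. The primary structure is two simply-supported spans AC and CE.
End slopes at the hinge C, treating each span as simply supported:
  span AC: point load 172 at a = 7: Pab(L + a)/(6LEI) = 1023/EI
  span CE: point load 44.5 at a = 6.72: Pab(L + b)/(6LEI) = 276.2/EI
  span CE: triangular load, peak 26.5: w₀L³/(45EI) = 731.6/EI
  relative rotation θ_0 = (1023 + 1008)/EI = 2031/EI
A unit hogging moment at C produces rotation L₁/(3EI) + L₂/(3EI) = 6.917/EI.
Compatibility: M_C·(L₁+L₂)/(3EI) = θ_0, giving M_C = 293.7 kip·ft (hogging).

M_C = 293.7 kip·ft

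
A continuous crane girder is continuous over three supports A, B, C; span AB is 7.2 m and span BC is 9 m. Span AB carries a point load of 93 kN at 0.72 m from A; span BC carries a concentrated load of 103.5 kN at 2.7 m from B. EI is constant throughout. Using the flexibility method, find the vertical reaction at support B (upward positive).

R_B = 108.5 kN

Release continuity at B by inserting a hinge; the redundant is the internal moment M_B. The primary structure is two simply-supported spans AB and BC.
End slopes at the hinge B, treating each span as simply supported:
  span AB: point load 93 at a = 0.72: Pab(L + a)/(6LEI) = 79.55/EI
  span BC: point load 103.5 at a = 2.7: Pab(L + b)/(6LEI) = 498.8/EI
  relative rotation θ_0 = (79.55 + 498.8)/EI = 578.4/EI
A unit hogging moment at B produces rotation L₁/(3EI) + L₂/(3EI) = 5.4/EI.
Compatibility: M_B·(L₁+L₂)/(3EI) = θ_0, giving M_B = 107.1 kN·m (hogging).
Span AB, ΣM about A with M_B applied at B: R_B^{AB}·7.2 = 66.96 + 107.1, so R_B^{AB} = 24.18 kN and R_A = 93 − 24.18 = 68.82 kN.
Span BC, ΣM about C: R_B^{BC}·9 = 652 + 107.1, so R_B^{BC} = 84.35 kN and R_C = 103.5 − 84.35 = 19.15 kN.
R_B = 24.18 + 84.35 = 108.5 kN.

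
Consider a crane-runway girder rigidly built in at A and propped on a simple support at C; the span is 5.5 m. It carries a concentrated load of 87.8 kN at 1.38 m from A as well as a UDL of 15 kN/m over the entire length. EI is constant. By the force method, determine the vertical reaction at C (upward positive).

Release the roller at C. Primary structure: cantilever fixed at A.
Downward deflection at the released point C due to the loads:
  point load 87.8 at a = 1.38: Pa²(3L − a)/(6EI) = 421.4/EI
  UDL 15: wL⁴/(8EI) = 1716/EI
  δ_0 = 2137/EI
Flexibility coefficient — unit upward force at C: δ_{CC} = L³/(3EI) = 55.46/EI.
The prop prevents deflection at C: R_C = δ_0/δ_{CC} = 2137/55.46 = 38.54 kN.

R_C = 38.54 kN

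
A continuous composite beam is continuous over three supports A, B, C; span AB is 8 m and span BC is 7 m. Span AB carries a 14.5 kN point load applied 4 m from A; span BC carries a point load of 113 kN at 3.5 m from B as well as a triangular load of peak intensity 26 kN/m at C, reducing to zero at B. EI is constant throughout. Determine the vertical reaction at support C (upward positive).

Take M_B as the redundant. Released structure: two simple spans AB and BC with a hinge at B.
Rotations at B on the released spans (each span's end-slope, ×1/EI):
  span AB: point load 14.5 at a = 4: Pab(L + a)/(6LEI) = 58/EI
  span BC: point load 113 at a = 3.5: Pab(L + b)/(6LEI) = 346.1/EI
  span BC: triangular load, peak 26: 7w₀L³/(360EI) = 173.4/EI
  relative rotation θ_0 = (58 + 519.5)/EI = 577.5/EI
A unit hogging moment at B produces rotation L₁/(3EI) + L₂/(3EI) = 5/EI.
Compatibility: M_B·(L₁+L₂)/(3EI) = θ_0, giving M_B = 115.5 kN·m (hogging).
Span BC, ΣM about C: R_B^{BC}·7 = 607.8 + 115.5, so R_B^{BC} = 103.3 kN and R_C = 204 − 103.3 = 100.7 kN.

R_C = 100.7 kN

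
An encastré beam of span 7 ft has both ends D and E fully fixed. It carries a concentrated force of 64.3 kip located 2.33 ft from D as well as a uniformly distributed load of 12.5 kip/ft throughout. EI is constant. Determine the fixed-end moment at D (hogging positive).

M_D = 117.7 kip·ft

Release both end moments; the primary structure is a simply-supported span DE with redundants M_D and M_E.
Simple-span end rotations at D and E under the given loads:
  at D: point load 64.3 at a = 2.33: Pab(L + b)/(6LEI) = 194.4/EI
  at E: point load 64.3 at a = 2.33: Pab(L + a)/(6LEI) = 155.4/EI
  at D: UDL 12.5: wL³/(24EI) = 178.6/EI
  at E: UDL 12.5: wL³/(24EI) = 178.6/EI
  θ_D0 = 373/EI,  θ_E0 = 334.1/EI
Flexibility coefficients: a unit moment at one end gives L/(3EI) there and L/(6EI) at the far end, so f₁₁ = f₂₂ = 2.333/EI and f₁₂ = f₂₁ = 1.167/EI.
Compatibility — zero rotation at each built-in end:
  2.333 M_D + 1.167 M_E = 373
  1.167 M_D + 2.333 M_E = 334.1
Solving the pair gives M_D = 117.7 kip·ft and M_E = 84.31 kip·ft (hogging).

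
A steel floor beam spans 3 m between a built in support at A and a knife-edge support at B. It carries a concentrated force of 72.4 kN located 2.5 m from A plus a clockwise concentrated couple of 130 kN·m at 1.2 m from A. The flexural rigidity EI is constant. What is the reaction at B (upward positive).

R_B = 96.07 kN

Remove the prop at B; the released (primary) structure is a cantilever built in at A.
Deflection at B on the released cantilever, summing each load's contribution:
  point load 72.4 at a = 2.5: Pa²(3L − a)/(6EI) = 490.2/EI
  clockwise couple 130 at a = 1.2: M₀a(2L − a)/(2EI) = 374.4/EI
  δ_0 = 864.6/EI
Flexibility coefficient — unit upward force at B: δ_{BB} = L³/(3EI) = 9/EI.
The prop prevents deflection at B: R_B = δ_0/δ_{BB} = 864.6/9 = 96.07 kN.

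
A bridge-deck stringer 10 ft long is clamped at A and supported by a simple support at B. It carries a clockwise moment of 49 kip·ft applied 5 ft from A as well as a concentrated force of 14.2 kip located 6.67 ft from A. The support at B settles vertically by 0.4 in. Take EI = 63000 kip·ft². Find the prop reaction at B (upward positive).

R_B = 6.582 kip

Remove the prop at B; the released (primary) structure is a cantilever built in at A.
Free-end deflection of the primary structure under the applied loading (downward +):
  clockwise couple 49 at a = 5: M₀a(2L − a)/(2EI) = 1838/EI
  point load 14.2 at a = 6.67: Pa²(3L − a)/(6EI) = 2456/EI
  δ_0 = 4294/EI
Flexibility coefficient — unit upward force at B: δ_{BB} = L³/(3EI) = 333.3/EI.
With EI = 63000 kip·ft²: δ_0 = 0.068158 ft and δ_{BB} = 0.005291 ft/kip.
Compatibility — the beam at B must follow the support down by 0.03333 ft: δ_0 − R_B·δ_{BB} = 0.03333, so R_B = (0.068158 − 0.03333)/0.005291 = 6.582 kip.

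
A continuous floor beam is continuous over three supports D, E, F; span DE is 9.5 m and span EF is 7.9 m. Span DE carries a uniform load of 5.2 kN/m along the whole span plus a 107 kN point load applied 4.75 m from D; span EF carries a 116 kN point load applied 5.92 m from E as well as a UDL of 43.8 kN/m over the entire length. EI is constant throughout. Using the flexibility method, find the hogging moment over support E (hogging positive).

Insert a hinge at E; M_E is the redundant, and each span becomes simply supported.
End slopes at the hinge E, treating each span as simply supported:
  span DE: UDL 5.2: wL³/(24EI) = 185.8/EI
  span DE: point load 107 at a = 4.75: Pab(L + a)/(6LEI) = 603.5/EI
  span EF: point load 116 at a = 5.92: Pab(L + b)/(6LEI) = 283.4/EI
  span EF: UDL 43.8: wL³/(24EI) = 899.8/EI
  relative rotation θ_0 = (789.3 + 1183)/EI = 1973/EI
A unit hogging moment at E produces rotation L₁/(3EI) + L₂/(3EI) = 5.8/EI.
Slope continuity at E: θ_0 = M_E·5.8/EI, so M_E = 1973/5.8 = 340.1 kN·m (hogging).

M_E = 340.1 kN·m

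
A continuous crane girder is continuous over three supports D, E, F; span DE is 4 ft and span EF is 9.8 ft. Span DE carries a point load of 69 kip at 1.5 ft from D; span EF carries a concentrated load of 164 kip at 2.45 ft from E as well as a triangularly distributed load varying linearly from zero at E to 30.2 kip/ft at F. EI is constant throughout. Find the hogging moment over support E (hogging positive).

Insert a hinge at E; M_E is the redundant, and each span becomes simply supported.
End slopes at the hinge E, treating each span as simply supported:
  span DE: point load 69 at a = 1.5: Pab(L + a)/(6LEI) = 59.3/EI
  span EF: point load 164 at a = 2.45: Pab(L + b)/(6LEI) = 861.4/EI
  span EF: triangular load, peak 30.2: 7w₀L³/(360EI) = 552.7/EI
  relative rotation θ_0 = (59.3 + 1414)/EI = 1473/EI
A unit hogging moment at E produces rotation L₁/(3EI) + L₂/(3EI) = 4.6/EI.
Compatibility: M_E·(L₁+L₂)/(3EI) = θ_0, giving M_E = 320.3 kip·ft (hogging).

M_E = 320.3 kip·ft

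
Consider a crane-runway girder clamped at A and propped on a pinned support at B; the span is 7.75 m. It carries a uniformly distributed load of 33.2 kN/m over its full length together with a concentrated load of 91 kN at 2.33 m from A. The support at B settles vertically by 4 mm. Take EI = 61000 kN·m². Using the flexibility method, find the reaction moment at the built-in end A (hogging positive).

Remove the prop at B; the released (primary) structure is a cantilever built in at A.
Downward deflection at the released point B due to the loads:
  UDL 33.2: wL⁴/(8EI) = 14971/EI
  point load 91 at a = 2.33: Pa²(3L − a)/(6EI) = 1723/EI
  δ_0 = 16694/EI
Flexibility coefficient — unit upward force at B: δ_{BB} = L³/(3EI) = 155.2/EI.
With EI = 61000 kN·m²: δ_0 = 0.27367 m and δ_{BB} = 0.002544 m/kN.
Compatibility — the beam at B must follow the support down by 0.004 m: δ_0 − R_B·δ_{BB} = 0.004, so R_B = (0.27367 − 0.004)/0.002544 = 106 kN.
Moment equilibrium about A: M_A = Σ(load moments about A) − R_B·L = 1209 − 106×7.75 = 387.4 kN·m.

M_A = 387.4 kN·m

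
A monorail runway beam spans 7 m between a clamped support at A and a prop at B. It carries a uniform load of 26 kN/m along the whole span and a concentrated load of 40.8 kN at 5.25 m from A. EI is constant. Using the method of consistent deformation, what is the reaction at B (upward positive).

R_B = 94.07 kN

Choose R_B as the redundant. The primary structure is the cantilever fixed at A.
Downward deflection at the released point B due to the loads:
  UDL 26: wL⁴/(8EI) = 7803/EI
  point load 40.8 at a = 5.25: Pa²(3L − a)/(6EI) = 2952/EI
  δ_0 = 10755/EI
Flexibility coefficient — unit upward force at B: δ_{BB} = L³/(3EI) = 114.3/EI.
The prop prevents deflection at B: R_B = δ_0/δ_{BB} = 10755/114.3 = 94.07 kN.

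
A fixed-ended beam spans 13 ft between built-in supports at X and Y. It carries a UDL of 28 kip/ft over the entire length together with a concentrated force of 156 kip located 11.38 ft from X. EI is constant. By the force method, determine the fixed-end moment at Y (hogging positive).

M_Y = 588 kip·ft

Release both end moments; the primary structure is a simply-supported span XY with redundants M_X and M_Y.
On the primary (simply-supported) span, the end slopes from the loading are:
  at X: UDL 28: wL³/(24EI) = 2563/EI
  at Y: UDL 28: wL³/(24EI) = 2563/EI
  at X: point load 156 at a = 11.38: Pab(L + b)/(6LEI) = 539.1/EI
  at Y: point load 156 at a = 11.38: Pab(L + a)/(6LEI) = 898.9/EI
  θ_X0 = 3102/EI,  θ_Y0 = 3462/EI
Flexibility coefficients: a unit moment at one end gives L/(3EI) there and L/(6EI) at the far end, so f₁₁ = f₂₂ = 4.333/EI and f₁₂ = f₂₁ = 2.167/EI.
Compatibility — zero rotation at each built-in end:
  4.333 M_X + 2.167 M_Y = 3102
  2.167 M_X + 4.333 M_Y = 3462
Solving the pair gives M_X = 421.9 kip·ft and M_Y = 588 kip·ft (hogging).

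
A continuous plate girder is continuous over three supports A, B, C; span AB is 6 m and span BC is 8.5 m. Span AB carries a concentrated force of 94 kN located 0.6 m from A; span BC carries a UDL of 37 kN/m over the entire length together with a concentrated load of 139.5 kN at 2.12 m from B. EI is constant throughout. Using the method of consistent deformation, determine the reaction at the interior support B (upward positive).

Take M_B as the redundant. Released structure: two simple spans AB and BC with a hinge at B.
Rotations at B on the released spans (each span's end-slope, ×1/EI):
  span AB: point load 94 at a = 0.6: Pab(L + a)/(6LEI) = 55.84/EI
  span BC: UDL 37: wL³/(24EI) = 946.8/EI
  span BC: point load 139.5 at a = 2.12: Pab(L + b)/(6LEI) = 550.5/EI
  relative rotation θ_0 = (55.84 + 1497)/EI = 1553/EI
A unit hogging moment at B produces rotation L₁/(3EI) + L₂/(3EI) = 4.833/EI.
Slope continuity at B: θ_0 = M_B·4.833/EI, so M_B = 1553/4.833 = 321.3 kN·m (hogging).
Span AB, ΣM about A with M_B applied at B: R_B^{AB}·6 = 56.4 + 321.3, so R_B^{AB} = 62.96 kN and R_A = 94 − 62.96 = 31.04 kN.
Span BC, ΣM about C: R_B^{BC}·8.5 = 2227 + 321.3, so R_B^{BC} = 299.8 kN and R_C = 454 − 299.8 = 154.2 kN.
R_B = 62.96 + 299.8 = 362.7 kN.

R_B = 362.7 kN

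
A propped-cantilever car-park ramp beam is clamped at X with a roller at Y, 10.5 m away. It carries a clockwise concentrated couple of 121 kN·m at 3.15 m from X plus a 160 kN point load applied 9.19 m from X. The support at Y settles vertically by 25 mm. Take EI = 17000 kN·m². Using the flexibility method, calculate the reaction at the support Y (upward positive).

R_Y = 137.9 kN

Release the roller at Y. Primary structure: cantilever fixed at X.
Downward deflection at the released point Y due to the loads:
  clockwise couple 121 at a = 3.15: M₀a(2L − a)/(2EI) = 3402/EI
  point load 160 at a = 9.19: Pa²(3L − a)/(6EI) = 50246/EI
  δ_0 = 53648/EI
Flexibility coefficient — unit upward force at Y: δ_{YY} = L³/(3EI) = 385.9/EI.
With EI = 17000 kN·m²: δ_0 = 3.1557 m and δ_{YY} = 0.022699 m/kN.
Compatibility — the beam at Y must follow the support down by 0.025 m: δ_0 − R_Y·δ_{YY} = 0.025, so R_Y = (3.1557 − 0.025)/0.022699 = 137.9 kN.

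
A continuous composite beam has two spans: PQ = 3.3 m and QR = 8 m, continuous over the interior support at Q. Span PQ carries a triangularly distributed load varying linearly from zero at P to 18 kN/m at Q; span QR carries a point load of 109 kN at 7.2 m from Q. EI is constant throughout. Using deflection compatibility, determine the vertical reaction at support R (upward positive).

R_R = 93.8 kN

Take M_Q as the redundant. Released structure: two simple spans PQ and QR with a hinge at Q.
End slopes at the hinge Q, treating each span as simply supported:
  span PQ: triangular load, peak 18: w₀L³/(45EI) = 14.37/EI
  span QR: point load 109 at a = 7.2: Pab(L + b)/(6LEI) = 115.1/EI
  relative rotation θ_0 = (14.37 + 115.1)/EI = 129.5/EI
A unit hogging moment at Q produces rotation L₁/(3EI) + L₂/(3EI) = 3.767/EI.
Slope continuity at Q: θ_0 = M_Q·3.767/EI, so M_Q = 129.5/3.767 = 34.37 kN·m (hogging).
Span QR, ΣM about R: R_Q^{QR}·8 = 87.2 + 34.37, so R_Q^{QR} = 15.2 kN and R_R = 109 − 15.2 = 93.8 kN.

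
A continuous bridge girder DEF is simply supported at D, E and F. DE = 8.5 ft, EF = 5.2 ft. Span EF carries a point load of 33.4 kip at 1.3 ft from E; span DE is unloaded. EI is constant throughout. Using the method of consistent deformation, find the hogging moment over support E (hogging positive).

Take M_E as the redundant. Released structure: two simple spans DE and EF with a hinge at E.
End slopes at the hinge E, treating each span as simply supported:
  span EF: point load 33.4 at a = 1.3: Pab(L + b)/(6LEI) = 49.39/EI
  relative rotation θ_0 = (0 + 49.39)/EI = 49.39/EI
A unit hogging moment at E produces rotation L₁/(3EI) + L₂/(3EI) = 4.567/EI.
Slope continuity at E: θ_0 = M_E·4.567/EI, so M_E = 49.39/4.567 = 10.82 kip·ft (hogging).

M_E = 10.82 kip·ft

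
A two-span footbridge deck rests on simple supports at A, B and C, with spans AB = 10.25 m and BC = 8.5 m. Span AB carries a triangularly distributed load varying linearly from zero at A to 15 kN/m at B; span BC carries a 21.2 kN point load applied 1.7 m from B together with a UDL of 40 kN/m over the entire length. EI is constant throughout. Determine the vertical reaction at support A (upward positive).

Release continuity at B by inserting a hinge; the redundant is the internal moment M_B. The primary structure is two simply-supported spans AB and BC.
Discontinuity in slope at B on the released structure — sum the simple-span end rotations:
  span AB: triangular load, peak 15: w₀L³/(45EI) = 359/EI
  span BC: point load 21.2 at a = 1.7: Pab(L + b)/(6LEI) = 73.52/EI
  span BC: UDL 40: wL³/(24EI) = 1024/EI
  relative rotation θ_0 = (359 + 1097)/EI = 1456/EI
A unit hogging moment at B produces rotation L₁/(3EI) + L₂/(3EI) = 6.25/EI.
Slope continuity at B: θ_0 = M_B·6.25/EI, so M_B = 1456/6.25 = 233 kN·m (hogging).
Span AB, ΣM about A with M_B applied at B: R_B^{AB}·10.25 = 525.3 + 233, so R_B^{AB} = 73.98 kN and R_A = 76.88 − 73.98 = 2.897 kN.

R_A = 2.897 kN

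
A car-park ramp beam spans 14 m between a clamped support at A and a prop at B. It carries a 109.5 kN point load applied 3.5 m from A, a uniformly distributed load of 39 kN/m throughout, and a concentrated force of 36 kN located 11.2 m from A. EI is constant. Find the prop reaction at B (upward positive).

R_B = 239.5 kN

Take the reaction at B as the redundant and release it; the primary structure is a cantilever fixed at A.
Downward deflection at the released point B due to the loads:
  point load 109.5 at a = 3.5: Pa²(3L − a)/(6EI) = 8607/EI
  UDL 39: wL⁴/(8EI) = 187278/EI
  point load 36 at a = 11.2: Pa²(3L − a)/(6EI) = 23181/EI
  δ_0 = 219066/EI
Flexibility coefficient — unit upward force at B: δ_{BB} = L³/(3EI) = 914.7/EI.
The prop prevents deflection at B: R_B = δ_0/δ_{BB} = 219066/914.7 = 239.5 kN.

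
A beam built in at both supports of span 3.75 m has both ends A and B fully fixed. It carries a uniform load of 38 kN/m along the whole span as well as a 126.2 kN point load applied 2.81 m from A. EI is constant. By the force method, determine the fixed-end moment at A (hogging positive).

Release both end moments; the primary structure is a simply-supported span AB with redundants M_A and M_B.
Simple-span end rotations at A and B under the given loads:
  at A: UDL 38: wL³/(24EI) = 83.5/EI
  at B: UDL 38: wL³/(24EI) = 83.5/EI
  at A: point load 126.2 at a = 2.81: Pab(L + b)/(6LEI) = 69.48/EI
  at B: point load 126.2 at a = 2.81: Pab(L + a)/(6LEI) = 97.19/EI
  θ_A0 = 153/EI,  θ_B0 = 180.7/EI
Flexibility coefficients: a unit moment at one end gives L/(3EI) there and L/(6EI) at the far end, so f₁₁ = f₂₂ = 1.25/EI and f₁₂ = f₂₁ = 0.625/EI.
Compatibility — zero rotation at each built-in end:
  1.25 M_A + 0.625 M_B = 153
  0.625 M_A + 1.25 M_B = 180.7
Solving the pair gives M_A = 66.81 kN·m and M_B = 111.1 kN·m (hogging).

M_A = 66.81 kN·m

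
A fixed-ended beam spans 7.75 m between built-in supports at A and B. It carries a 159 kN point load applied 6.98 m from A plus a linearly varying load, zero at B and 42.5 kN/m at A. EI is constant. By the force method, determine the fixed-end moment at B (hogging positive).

M_B = 184.4 kN·m

Take the two fixed-end moments M_A, M_B as redundants; the released structure is the simple span AB.
Simple-span end rotations at A and B under the given loads:
  at A: point load 159 at a = 6.98: Pab(L + b)/(6LEI) = 156.6/EI
  at B: point load 159 at a = 6.98: Pab(L + a)/(6LEI) = 270.7/EI
  at A: triangular load, peak 42.5: w₀L³/(45EI) = 439.6/EI
  at B: triangular load, peak 42.5: 7w₀L³/(360EI) = 384.7/EI
  θ_A0 = 596.2/EI,  θ_B0 = 655.4/EI
Flexibility coefficients: a unit moment at one end gives L/(3EI) there and L/(6EI) at the far end, so f₁₁ = f₂₂ = 2.583/EI and f₁₂ = f₂₁ = 1.292/EI.
Compatibility — zero rotation at each built-in end:
  2.583 M_A + 1.292 M_B = 596.2
  1.292 M_A + 2.583 M_B = 655.4
Solving the pair gives M_A = 138.6 kN·m and M_B = 184.4 kN·m (hogging).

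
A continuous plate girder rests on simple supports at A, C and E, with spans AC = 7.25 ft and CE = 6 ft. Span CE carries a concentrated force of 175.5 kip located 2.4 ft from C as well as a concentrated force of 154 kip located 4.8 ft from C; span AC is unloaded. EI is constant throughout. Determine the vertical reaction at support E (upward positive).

R_E = 171.4 kip

Insert a hinge at C; M_C is the redundant, and each span becomes simply supported.
Rotations at C on the released spans (each span's end-slope, ×1/EI):
  span CE: point load 175.5 at a = 2.4: Pab(L + b)/(6LEI) = 404.4/EI
  span CE: point load 154 at a = 4.8: Pab(L + b)/(6LEI) = 177.4/EI
  relative rotation θ_0 = (0 + 581.8)/EI = 581.8/EI
A unit hogging moment at C produces rotation L₁/(3EI) + L₂/(3EI) = 4.417/EI.
Compatibility: M_C·(L₁+L₂)/(3EI) = θ_0, giving M_C = 131.7 kip·ft (hogging).
Span CE, ΣM about E: R_C^{CE}·6 = 816.6 + 131.7, so R_C^{CE} = 158.1 kip and R_E = 329.5 − 158.1 = 171.4 kip.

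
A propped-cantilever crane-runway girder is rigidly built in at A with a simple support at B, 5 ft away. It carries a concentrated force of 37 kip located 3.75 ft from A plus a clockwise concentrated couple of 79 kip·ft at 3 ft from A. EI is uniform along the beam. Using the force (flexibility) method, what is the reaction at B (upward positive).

R_B = 43.32 kip

Release the roller at B. Primary structure: cantilever fixed at A.
Primary-structure tip deflection at B by superposition:
  point load 37 at a = 3.75: Pa²(3L − a)/(6EI) = 975.6/EI
  clockwise couple 79 at a = 3: M₀a(2L − a)/(2EI) = 829.5/EI
  δ_0 = 1805/EI
Flexibility coefficient — unit upward force at B: δ_{BB} = L³/(3EI) = 41.67/EI.
Compatibility at B: δ_0 − R_B·δ_{BB} = 0, so R_B = 1805/41.67 = 43.32 kip.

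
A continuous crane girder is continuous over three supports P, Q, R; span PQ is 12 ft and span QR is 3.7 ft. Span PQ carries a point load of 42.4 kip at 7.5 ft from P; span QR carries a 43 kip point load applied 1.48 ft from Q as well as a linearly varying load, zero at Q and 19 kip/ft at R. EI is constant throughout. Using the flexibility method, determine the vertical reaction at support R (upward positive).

R_R = 17.71 kip

Release continuity at Q by inserting a hinge; the redundant is the internal moment M_Q. The primary structure is two simply-supported spans PQ and QR.
Rotations at Q on the released spans (each span's end-slope, ×1/EI):
  span PQ: point load 42.4 at a = 7.5: Pab(L + a)/(6LEI) = 387.6/EI
  span QR: point load 43 at a = 1.48: Pab(L + b)/(6LEI) = 37.67/EI
  span QR: triangular load, peak 19: 7w₀L³/(360EI) = 18.71/EI
  relative rotation θ_0 = (387.6 + 56.39)/EI = 444/EI
A unit hogging moment at Q produces rotation L₁/(3EI) + L₂/(3EI) = 5.233/EI.
Slope continuity at Q: θ_0 = M_Q·5.233/EI, so M_Q = 444/5.233 = 84.83 kip·ft (hogging).
Span QR, ΣM about R: R_Q^{QR}·3.7 = 138.8 + 84.83, so R_Q^{QR} = 60.44 kip and R_R = 78.15 − 60.44 = 17.71 kip.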